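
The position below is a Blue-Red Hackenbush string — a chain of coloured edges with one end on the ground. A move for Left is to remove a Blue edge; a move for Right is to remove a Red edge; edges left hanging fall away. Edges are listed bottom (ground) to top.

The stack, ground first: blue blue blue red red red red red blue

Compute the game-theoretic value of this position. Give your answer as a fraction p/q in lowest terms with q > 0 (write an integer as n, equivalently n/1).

131/64

1 of 9 · b · max L 0 · min R +∞ => 1
2 of 9 · bb · max L 1 · min R +∞ => 2
3 of 9 · bbb · max L 2 · min R +∞ => 3
4 of 9 · bbbr · max L 2 · min R 3 => 5/2
5 of 9 · bbbrr · max L 2 · min R 5/2 => 9/4
6 of 9 · bbbrrr · max L 2 · min R 9/4 => 17/8
7 of 9 · bbbrrrr · max L 2 · min R 17/8 => 33/16
8 of 9 · bbbrrrrr · max L 2 · min R 33/16 => 65/32
9 of 9 · bbbrrrrrb · max L 65/32 · min R 33/16 => 131/64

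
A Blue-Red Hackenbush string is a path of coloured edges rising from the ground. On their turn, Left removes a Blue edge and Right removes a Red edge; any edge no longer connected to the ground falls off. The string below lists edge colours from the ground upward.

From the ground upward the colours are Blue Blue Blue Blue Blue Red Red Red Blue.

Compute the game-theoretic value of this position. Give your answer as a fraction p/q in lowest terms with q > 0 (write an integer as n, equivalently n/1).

edge 1 of 9 (Blue): { 0 | ∅ } => 1
edge 2 of 9 (Blue): { 0,1 | ∅ } => 2
edge 3 of 9 (Blue): { 0,1,2 | ∅ } => 3
edge 4 of 9 (Blue): { 0,1,2,3 | ∅ } => 4
edge 5 of 9 (Blue): { 0,1,2,3,4 | ∅ } => 5
edge 6 of 9 (Red): { 0,1,2,3,4 | 5 } => 9/2
edge 7 of 9 (Red): { 0,1,2,3,4 | 9/2,5 } => 17/4
edge 8 of 9 (Red): { 0,1,2,3,4 | 17/4,9/2,5 } => 33/8
edge 9 of 9 (Blue): { 0,1,2,3,4,33/8 | 17/4,9/2,5 } => 67/16

67/16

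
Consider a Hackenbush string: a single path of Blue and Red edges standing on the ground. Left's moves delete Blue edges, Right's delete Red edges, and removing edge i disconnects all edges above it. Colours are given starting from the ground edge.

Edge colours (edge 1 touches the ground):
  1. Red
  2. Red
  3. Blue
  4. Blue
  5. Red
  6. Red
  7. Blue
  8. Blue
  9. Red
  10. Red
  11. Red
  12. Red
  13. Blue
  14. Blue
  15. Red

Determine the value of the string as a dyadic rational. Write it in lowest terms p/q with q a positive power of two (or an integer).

-11507/8192

Recurse on prefixes of the 15-edge string Red Red Blue Blue Red Red Blue Blue Red Red Red Red Blue Blue Red:
edge 1 of 15 (Red): { none | 0 } → -1
edge 2 of 15 (Red): { none | -1, 0 } → -2
edge 3 of 15 (Blue): { -2 | -1, 0 } → -3/2
edge 4 of 15 (Blue): { -2, -3/2 | -1, 0 } → -5/4
edge 5 of 15 (Red): { -2, -3/2 | -5/4, -1, 0 } → -11/8
edge 6 of 15 (Red): { -2, -3/2 | -11/8, -5/4, -1, 0 } → -23/16
edge 7 of 15 (Blue): { -2, -3/2, -23/16 | -11/8, -5/4, -1, 0 } → -45/32
edge 8 of 15 (Blue): { -2, -3/2, -23/16, -45/32 | -11/8, -5/4, -1, 0 } → -89/64
edge 9 of 15 (Red): { -2, -3/2, -23/16, -45/32 | -89/64, -11/8, -5/4, -1, 0 } → -179/128
edge 10 of 15 (Red): { -2, -3/2, -23/16, -45/32 | -179/128, -89/64, -11/8, -5/4, -1, 0 } → -359/256
edge 11 of 15 (Red): { -2, -3/2, -23/16, -45/32 | -359/256, -179/128, -89/64, -11/8, -5/4, -1, 0 } → -719/512
edge 12 of 15 (Red): { -2, -3/2, -23/16, -45/32 | -719/512, -359/256, -179/128, -89/64, -11/8, -5/4, -1, 0 } → -1439/1024
edge 13 of 15 (Blue): { -2, -3/2, -23/16, -45/32, -1439/1024 | -719/512, -359/256, -179/128, -89/64, -11/8, -5/4, -1, 0 } → -2877/2048
edge 14 of 15 (Blue): { -2, -3/2, -23/16, -45/32, -1439/1024, -2877/2048 | -719/512, -359/256, -179/128, -89/64, -11/8, -5/4, -1, 0 } → -5753/4096
edge 15 of 15 (Red): { -2, -3/2, -23/16, -45/32, -1439/1024, -2877/2048 | -5753/4096, -719/512, -359/256, -179/128, -89/64, -11/8, -5/4, -1, 0 } → -11507/8192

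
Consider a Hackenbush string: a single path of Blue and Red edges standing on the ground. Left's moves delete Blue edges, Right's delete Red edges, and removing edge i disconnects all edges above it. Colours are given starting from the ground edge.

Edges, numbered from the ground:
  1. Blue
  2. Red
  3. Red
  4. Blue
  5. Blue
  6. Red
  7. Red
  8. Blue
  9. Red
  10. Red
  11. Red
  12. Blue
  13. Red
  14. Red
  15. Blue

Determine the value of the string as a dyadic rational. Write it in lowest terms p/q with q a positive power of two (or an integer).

6419/16384

Recurse on prefixes of the 15-edge string Blue Red Red Blue Blue Red Red Blue Red Red Red Blue Red Red Blue:
1 of 15 · B · max L 0 · min R +∞ so 1
2 of 15 · BR · max L 0 · min R 1 so 1/2
3 of 15 · BRR · max L 0 · min R 1/2 so 1/4
4 of 15 · BRRB · max L 1/4 · min R 1/2 so 3/8
5 of 15 · BRRBB · max L 3/8 · min R 1/2 so 7/16
6 of 15 · BRRBBR · max L 3/8 · min R 7/16 so 13/32
7 of 15 · BRRBBRR · max L 3/8 · min R 13/32 so 25/64
8 of 15 · BRRBBRRB · max L 25/64 · min R 13/32 so 51/128
9 of 15 · BRRBBRRBR · max L 25/64 · min R 51/128 so 101/256
10 of 15 · BRRBBRRBRR · max L 25/64 · min R 101/256 so 201/512
11 of 15 · BRRBBRRBRRR · max L 25/64 · min R 201/512 so 401/1024
12 of 15 · BRRBBRRBRRRB · max L 401/1024 · min R 201/512 so 803/2048
13 of 15 · BRRBBRRBRRRBR · max L 401/1024 · min R 803/2048 so 1605/4096
14 of 15 · BRRBBRRBRRRBRR · max L 401/1024 · min R 1605/4096 so 3209/8192
15 of 15 · BRRBBRRBRRRBRRB · max L 3209/8192 · min R 1605/4096 so 6419/16384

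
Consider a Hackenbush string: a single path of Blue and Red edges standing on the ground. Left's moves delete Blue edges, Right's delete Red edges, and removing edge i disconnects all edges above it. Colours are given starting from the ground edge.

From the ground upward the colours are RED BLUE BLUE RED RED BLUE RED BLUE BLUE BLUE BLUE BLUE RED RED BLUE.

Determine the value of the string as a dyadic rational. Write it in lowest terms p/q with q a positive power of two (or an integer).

step 1: add RED to get R; options L={  } R={ 0 } ⇒ -1
step 2: add BLUE to get RB; options L={ -1 } R={ 0 } ⇒ -1/2
step 3: add BLUE to get RBB; options L={ -1, -1/2 } R={ 0 } ⇒ -1/4
step 4: add RED to get RBBR; options L={ -1, -1/2 } R={ -1/4, 0 } ⇒ -3/8
step 5: add RED to get RBBRR; options L={ -1, -1/2 } R={ -3/8, -1/4, 0 } ⇒ -7/16
step 6: add BLUE to get RBBRRB; options L={ -1, -1/2, -7/16 } R={ -3/8, -1/4, 0 } ⇒ -13/32
step 7: add RED to get RBBRRBR; options L={ -1, -1/2, -7/16 } R={ -13/32, -3/8, -1/4, 0 } ⇒ -27/64
step 8: add BLUE to get RBBRRBRB; options L={ -1, -1/2, -7/16, -27/64 } R={ -13/32, -3/8, -1/4, 0 } ⇒ -53/128
step 9: add BLUE to get RBBRRBRBB; options L={ -1, -1/2, -7/16, -27/64, -53/128 } R={ -13/32, -3/8, -1/4, 0 } ⇒ -105/256
step 10: add BLUE to get RBBRRBRBBB; options L={ -1, -1/2, -7/16, -27/64, -53/128, -105/256 } R={ -13/32, -3/8, -1/4, 0 } ⇒ -209/512
step 11: add BLUE to get RBBRRBRBBBB; options L={ -1, -1/2, -7/16, -27/64, -53/128, -105/256, -209/512 } R={ -13/32, -3/8, -1/4, 0 } ⇒ -417/1024
step 12: add BLUE to get RBBRRBRBBBBB; options L={ -1, -1/2, -7/16, -27/64, -53/128, -105/256, -209/512, -417/1024 } R={ -13/32, -3/8, -1/4, 0 } ⇒ -833/2048
step 13: add RED to get RBBRRBRBBBBBR; options L={ -1, -1/2, -7/16, -27/64, -53/128, -105/256, -209/512, -417/1024 } R={ -833/2048, -13/32, -3/8, -1/4, 0 } ⇒ -1667/4096
step 14: add RED to get RBBRRBRBBBBBRR; options L={ -1, -1/2, -7/16, -27/64, -53/128, -105/256, -209/512, -417/1024 } R={ -1667/4096, -833/2048, -13/32, -3/8, -1/4, 0 } ⇒ -3335/8192
step 15: add BLUE to get RBBRRBRBBBBBRRB; options L={ -1, -1/2, -7/16, -27/64, -53/128, -105/256, -209/512, -417/1024, -3335/8192 } R={ -1667/4096, -833/2048, -13/32, -3/8, -1/4, 0 } ⇒ -6669/16384

-6669/16384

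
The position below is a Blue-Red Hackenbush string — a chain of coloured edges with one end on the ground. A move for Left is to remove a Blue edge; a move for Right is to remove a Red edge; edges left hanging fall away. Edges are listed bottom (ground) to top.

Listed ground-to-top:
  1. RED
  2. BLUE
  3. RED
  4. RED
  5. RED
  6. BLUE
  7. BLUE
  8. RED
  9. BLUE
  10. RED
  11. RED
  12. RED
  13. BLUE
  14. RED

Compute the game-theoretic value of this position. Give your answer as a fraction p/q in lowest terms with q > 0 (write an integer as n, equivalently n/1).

-7355/8192

Recurse on prefixes of the 14-edge string RED BLUE RED RED RED BLUE BLUE RED BLUE RED RED RED BLUE RED:
value(R) = { ∅ | 0 } => -1
value(RB) = { -1 | 0 } => -1/2
value(RBR) = { -1 | -1/2, 0 } => -3/4
value(RBRR) = { -1 | -3/4, -1/2, 0 } => -7/8
value(RBRRR) = { -1 | -7/8, -3/4, -1/2, 0 } => -15/16
value(RBRRRB) = { -1, -15/16 | -7/8, -3/4, -1/2, 0 } => -29/32
value(RBRRRBB) = { -1, -15/16, -29/32 | -7/8, -3/4, -1/2, 0 } => -57/64
value(RBRRRBBR) = { -1, -15/16, -29/32 | -57/64, -7/8, -3/4, -1/2, 0 } => -115/128
value(RBRRRBBRB) = { -1, -15/16, -29/32, -115/128 | -57/64, -7/8, -3/4, -1/2, 0 } => -229/256
value(RBRRRBBRBR) = { -1, -15/16, -29/32, -115/128 | -229/256, -57/64, -7/8, -3/4, -1/2, 0 } => -459/512
value(RBRRRBBRBRR) = { -1, -15/16, -29/32, -115/128 | -459/512, -229/256, -57/64, -7/8, -3/4, -1/2, 0 } => -919/1024
value(RBRRRBBRBRRR) = { -1, -15/16, -29/32, -115/128 | -919/1024, -459/512, -229/256, -57/64, -7/8, -3/4, -1/2, 0 } => -1839/2048
value(RBRRRBBRBRRRB) = { -1, -15/16, -29/32, -115/128, -1839/2048 | -919/1024, -459/512, -229/256, -57/64, -7/8, -3/4, -1/2, 0 } => -3677/4096
value(RBRRRBBRBRRRBR) = { -1, -15/16, -29/32, -115/128, -1839/2048 | -3677/4096, -919/1024, -459/512, -229/256, -57/64, -7/8, -3/4, -1/2, 0 } => -7355/8192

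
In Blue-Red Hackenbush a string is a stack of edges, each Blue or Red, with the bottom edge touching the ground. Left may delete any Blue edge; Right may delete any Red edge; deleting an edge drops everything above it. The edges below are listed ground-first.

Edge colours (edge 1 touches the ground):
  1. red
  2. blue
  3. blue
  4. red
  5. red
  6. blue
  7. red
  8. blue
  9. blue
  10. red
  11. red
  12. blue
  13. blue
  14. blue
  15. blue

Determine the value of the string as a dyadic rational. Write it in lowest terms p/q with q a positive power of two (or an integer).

-6753/16384

Build v(s[:k]) for k = 1..15, string s = red blue blue red red blue red blue blue red red blue blue blue blue.
v_1 [r]  L=[·]  R=[0]  — -1
v_2 [rb]  L=[-1]  R=[0]  — -1/2
v_3 [rbb]  L=[-1,-1/2]  R=[0]  — -1/4
v_4 [rbbr]  L=[-1,-1/2]  R=[-1/4,0]  — -3/8
v_5 [rbbrr]  L=[-1,-1/2]  R=[-3/8,-1/4,0]  — -7/16
v_6 [rbbrrb]  L=[-1,-1/2,-7/16]  R=[-3/8,-1/4,0]  — -13/32
v_7 [rbbrrbr]  L=[-1,-1/2,-7/16]  R=[-13/32,-3/8,-1/4,0]  — -27/64
v_8 [rbbrrbrb]  L=[-1,-1/2,-7/16,-27/64]  R=[-13/32,-3/8,-1/4,0]  — -53/128
v_9 [rbbrrbrbb]  L=[-1,-1/2,-7/16,-27/64,-53/128]  R=[-13/32,-3/8,-1/4,0]  — -105/256
v_10 [rbbrrbrbbr]  L=[-1,-1/2,-7/16,-27/64,-53/128]  R=[-105/256,-13/32,-3/8,-1/4,0]  — -211/512
v_11 [rbbrrbrbbrr]  L=[-1,-1/2,-7/16,-27/64,-53/128]  R=[-211/512,-105/256,-13/32,-3/8,-1/4,0]  — -423/1024
v_12 [rbbrrbrbbrrb]  L=[-1,-1/2,-7/16,-27/64,-53/128,-423/1024]  R=[-211/512,-105/256,-13/32,-3/8,-1/4,0]  — -845/2048
v_13 [rbbrrbrbbrrbb]  L=[-1,-1/2,-7/16,-27/64,-53/128,-423/1024,-845/2048]  R=[-211/512,-105/256,-13/32,-3/8,-1/4,0]  — -1689/4096
v_14 [rbbrrbrbbrrbbb]  L=[-1,-1/2,-7/16,-27/64,-53/128,-423/1024,-845/2048,-1689/4096]  R=[-211/512,-105/256,-13/32,-3/8,-1/4,0]  — -3377/8192
v_15 [rbbrrbrbbrrbbbb]  L=[-1,-1/2,-7/16,-27/64,-53/128,-423/1024,-845/2048,-1689/4096,-3377/8192]  R=[-211/512,-105/256,-13/32,-3/8,-1/4,0]  — -6753/16384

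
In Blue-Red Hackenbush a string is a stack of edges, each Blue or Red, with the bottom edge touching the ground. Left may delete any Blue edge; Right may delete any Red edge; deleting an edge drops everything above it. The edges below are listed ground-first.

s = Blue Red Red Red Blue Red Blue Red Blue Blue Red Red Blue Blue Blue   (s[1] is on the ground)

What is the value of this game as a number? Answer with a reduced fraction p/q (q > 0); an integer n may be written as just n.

2767/16384

Prefix values for Blue Red Red Red Blue Red Blue Red Blue Blue Red Red Blue Blue Blue via {L|R} + simplicity:
B: Left { 0 }, Right { · } -> simplest 1
BR: Left { 0 }, Right { 1 } -> simplest 1/2
BRR: Left { 0 }, Right { 1/2, 1 } -> simplest 1/4
BRRR: Left { 0 }, Right { 1/4, 1/2, 1 } -> simplest 1/8
BRRRB: Left { 0, 1/8 }, Right { 1/4, 1/2, 1 } -> simplest 3/16
BRRRBR: Left { 0, 1/8 }, Right { 3/16, 1/4, 1/2, 1 } -> simplest 5/32
BRRRBRB: Left { 0, 1/8, 5/32 }, Right { 3/16, 1/4, 1/2, 1 } -> simplest 11/64
BRRRBRBR: Left { 0, 1/8, 5/32 }, Right { 11/64, 3/16, 1/4, 1/2, 1 } -> simplest 21/128
BRRRBRBRB: Left { 0, 1/8, 5/32, 21/128 }, Right { 11/64, 3/16, 1/4, 1/2, 1 } -> simplest 43/256
BRRRBRBRBB: Left { 0, 1/8, 5/32, 21/128, 43/256 }, Right { 11/64, 3/16, 1/4, 1/2, 1 } -> simplest 87/512
BRRRBRBRBBR: Left { 0, 1/8, 5/32, 21/128, 43/256 }, Right { 87/512, 11/64, 3/16, 1/4, 1/2, 1 } -> simplest 173/1024
BRRRBRBRBBRR: Left { 0, 1/8, 5/32, 21/128, 43/256 }, Right { 173/1024, 87/512, 11/64, 3/16, 1/4, 1/2, 1 } -> simplest 345/2048
BRRRBRBRBBRRB: Left { 0, 1/8, 5/32, 21/128, 43/256, 345/2048 }, Right { 173/1024, 87/512, 11/64, 3/16, 1/4, 1/2, 1 } -> simplest 691/4096
BRRRBRBRBBRRBB: Left { 0, 1/8, 5/32, 21/128, 43/256, 345/2048, 691/4096 }, Right { 173/1024, 87/512, 11/64, 3/16, 1/4, 1/2, 1 } -> simplest 1383/8192
BRRRBRBRBBRRBBB: Left { 0, 1/8, 5/32, 21/128, 43/256, 345/2048, 691/4096, 1383/8192 }, Right { 173/1024, 87/512, 11/64, 3/16, 1/4, 1/2, 1 } -> simplest 2767/16384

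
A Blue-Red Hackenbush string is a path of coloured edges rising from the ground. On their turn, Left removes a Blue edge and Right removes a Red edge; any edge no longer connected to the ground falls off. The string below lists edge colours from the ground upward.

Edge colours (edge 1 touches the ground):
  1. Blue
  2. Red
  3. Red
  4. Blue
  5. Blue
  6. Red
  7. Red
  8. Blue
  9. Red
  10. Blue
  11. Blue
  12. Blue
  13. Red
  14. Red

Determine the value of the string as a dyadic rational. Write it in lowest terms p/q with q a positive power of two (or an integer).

1 of 14 · B · max L 0 · min R +∞ = 1
2 of 14 · BR · max L 0 · min R 1 = 1/2
3 of 14 · BRR · max L 0 · min R 1/2 = 1/4
4 of 14 · BRRB · max L 1/4 · min R 1/2 = 3/8
5 of 14 · BRRBB · max L 3/8 · min R 1/2 = 7/16
6 of 14 · BRRBBR · max L 3/8 · min R 7/16 = 13/32
7 of 14 · BRRBBRR · max L 3/8 · min R 13/32 = 25/64
8 of 14 · BRRBBRRB · max L 25/64 · min R 13/32 = 51/128
9 of 14 · BRRBBRRBR · max L 25/64 · min R 51/128 = 101/256
10 of 14 · BRRBBRRBRB · max L 101/256 · min R 51/128 = 203/512
11 of 14 · BRRBBRRBRBB · max L 203/512 · min R 51/128 = 407/1024
12 of 14 · BRRBBRRBRBBB · max L 407/1024 · min R 51/128 = 815/2048
13 of 14 · BRRBBRRBRBBBR · max L 407/1024 · min R 815/2048 = 1629/4096
14 of 14 · BRRBBRRBRBBBRR · max L 407/1024 · min R 1629/4096 = 3257/8192

3257/8192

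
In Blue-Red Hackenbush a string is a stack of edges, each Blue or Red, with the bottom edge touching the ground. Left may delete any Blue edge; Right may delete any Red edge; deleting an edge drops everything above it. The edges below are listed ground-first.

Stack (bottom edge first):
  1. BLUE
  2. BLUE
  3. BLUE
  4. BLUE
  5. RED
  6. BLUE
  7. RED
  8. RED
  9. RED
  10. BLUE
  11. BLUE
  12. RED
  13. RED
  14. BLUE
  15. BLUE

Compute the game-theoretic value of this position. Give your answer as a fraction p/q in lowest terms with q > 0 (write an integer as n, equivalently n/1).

7271/2048

step 1: add BLUE to get B; options L={ 0 } R={ (no moves) } ⇒ 1
step 2: add BLUE to get BB; options L={ 0, 1 } R={ (no moves) } ⇒ 2
step 3: add BLUE to get BBB; options L={ 0, 1, 2 } R={ (no moves) } ⇒ 3
step 4: add BLUE to get BBBB; options L={ 0, 1, 2, 3 } R={ (no moves) } ⇒ 4
step 5: add RED to get BBBBR; options L={ 0, 1, 2, 3 } R={ 4 } ⇒ 7/2
step 6: add BLUE to get BBBBRB; options L={ 0, 1, 2, 3, 7/2 } R={ 4 } ⇒ 15/4
step 7: add RED to get BBBBRBR; options L={ 0, 1, 2, 3, 7/2 } R={ 15/4, 4 } ⇒ 29/8
step 8: add RED to get BBBBRBRR; options L={ 0, 1, 2, 3, 7/2 } R={ 29/8, 15/4, 4 } ⇒ 57/16
step 9: add RED to get BBBBRBRRR; options L={ 0, 1, 2, 3, 7/2 } R={ 57/16, 29/8, 15/4, 4 } ⇒ 113/32
step 10: add BLUE to get BBBBRBRRRB; options L={ 0, 1, 2, 3, 7/2, 113/32 } R={ 57/16, 29/8, 15/4, 4 } ⇒ 227/64
step 11: add BLUE to get BBBBRBRRRBB; options L={ 0, 1, 2, 3, 7/2, 113/32, 227/64 } R={ 57/16, 29/8, 15/4, 4 } ⇒ 455/128
step 12: add RED to get BBBBRBRRRBBR; options L={ 0, 1, 2, 3, 7/2, 113/32, 227/64 } R={ 455/128, 57/16, 29/8, 15/4, 4 } ⇒ 909/256
step 13: add RED to get BBBBRBRRRBBRR; options L={ 0, 1, 2, 3, 7/2, 113/32, 227/64 } R={ 909/256, 455/128, 57/16, 29/8, 15/4, 4 } ⇒ 1817/512
step 14: add BLUE to get BBBBRBRRRBBRRB; options L={ 0, 1, 2, 3, 7/2, 113/32, 227/64, 1817/512 } R={ 909/256, 455/128, 57/16, 29/8, 15/4, 4 } ⇒ 3635/1024
step 15: add BLUE to get BBBBRBRRRBBRRBB; options L={ 0, 1, 2, 3, 7/2, 113/32, 227/64, 1817/512, 3635/1024 } R={ 909/256, 455/128, 57/16, 29/8, 15/4, 4 } ⇒ 7271/2048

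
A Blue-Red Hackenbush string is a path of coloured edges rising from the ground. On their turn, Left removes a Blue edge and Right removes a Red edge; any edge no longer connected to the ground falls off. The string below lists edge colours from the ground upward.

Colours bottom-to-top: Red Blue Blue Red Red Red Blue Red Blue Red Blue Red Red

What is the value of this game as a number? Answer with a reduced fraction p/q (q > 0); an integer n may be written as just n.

edge 1 of 13 (Red): { none | 0 } → -1
edge 2 of 13 (Blue): { -1 | 0 } → -1/2
edge 3 of 13 (Blue): { -1,-1/2 | 0 } → -1/4
edge 4 of 13 (Red): { -1,-1/2 | -1/4,0 } → -3/8
edge 5 of 13 (Red): { -1,-1/2 | -3/8,-1/4,0 } → -7/16
edge 6 of 13 (Red): { -1,-1/2 | -7/16,-3/8,-1/4,0 } → -15/32
edge 7 of 13 (Blue): { -1,-1/2,-15/32 | -7/16,-3/8,-1/4,0 } → -29/64
edge 8 of 13 (Red): { -1,-1/2,-15/32 | -29/64,-7/16,-3/8,-1/4,0 } → -59/128
edge 9 of 13 (Blue): { -1,-1/2,-15/32,-59/128 | -29/64,-7/16,-3/8,-1/4,0 } → -117/256
edge 10 of 13 (Red): { -1,-1/2,-15/32,-59/128 | -117/256,-29/64,-7/16,-3/8,-1/4,0 } → -235/512
edge 11 of 13 (Blue): { -1,-1/2,-15/32,-59/128,-235/512 | -117/256,-29/64,-7/16,-3/8,-1/4,0 } → -469/1024
edge 12 of 13 (Red): { -1,-1/2,-15/32,-59/128,-235/512 | -469/1024,-117/256,-29/64,-7/16,-3/8,-1/4,0 } → -939/2048
edge 13 of 13 (Red): { -1,-1/2,-15/32,-59/128,-235/512 | -939/2048,-469/1024,-117/256,-29/64,-7/16,-3/8,-1/4,0 } → -1879/4096

-1879/4096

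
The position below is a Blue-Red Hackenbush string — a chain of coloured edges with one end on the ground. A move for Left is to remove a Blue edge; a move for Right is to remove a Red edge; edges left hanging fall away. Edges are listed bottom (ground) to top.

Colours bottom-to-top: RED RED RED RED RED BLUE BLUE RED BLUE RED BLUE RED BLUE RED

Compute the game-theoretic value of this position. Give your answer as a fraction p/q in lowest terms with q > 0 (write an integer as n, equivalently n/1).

-2219/512

Build val(s[:k]) for k = 1..14, string s = RED RED RED RED RED BLUE BLUE RED BLUE RED BLUE RED BLUE RED.
edge 1 of 14 (RED): { · | 0 } => -1
edge 2 of 14 (RED): { · | -1 0 } => -2
edge 3 of 14 (RED): { · | -2 -1 0 } => -3
edge 4 of 14 (RED): { · | -3 -2 -1 0 } => -4
edge 5 of 14 (RED): { · | -4 -3 -2 -1 0 } => -5
edge 6 of 14 (BLUE): { -5 | -4 -3 -2 -1 0 } => -9/2
edge 7 of 14 (BLUE): { -5 -9/2 | -4 -3 -2 -1 0 } => -17/4
edge 8 of 14 (RED): { -5 -9/2 | -17/4 -4 -3 -2 -1 0 } => -35/8
edge 9 of 14 (BLUE): { -5 -9/2 -35/8 | -17/4 -4 -3 -2 -1 0 } => -69/16
edge 10 of 14 (RED): { -5 -9/2 -35/8 | -69/16 -17/4 -4 -3 -2 -1 0 } => -139/32
edge 11 of 14 (BLUE): { -5 -9/2 -35/8 -139/32 | -69/16 -17/4 -4 -3 -2 -1 0 } => -277/64
edge 12 of 14 (RED): { -5 -9/2 -35/8 -139/32 | -277/64 -69/16 -17/4 -4 -3 -2 -1 0 } => -555/128
edge 13 of 14 (BLUE): { -5 -9/2 -35/8 -139/32 -555/128 | -277/64 -69/16 -17/4 -4 -3 -2 -1 0 } => -1109/256
edge 14 of 14 (RED): { -5 -9/2 -35/8 -139/32 -555/128 | -1109/256 -277/64 -69/16 -17/4 -4 -3 -2 -1 0 } => -2219/512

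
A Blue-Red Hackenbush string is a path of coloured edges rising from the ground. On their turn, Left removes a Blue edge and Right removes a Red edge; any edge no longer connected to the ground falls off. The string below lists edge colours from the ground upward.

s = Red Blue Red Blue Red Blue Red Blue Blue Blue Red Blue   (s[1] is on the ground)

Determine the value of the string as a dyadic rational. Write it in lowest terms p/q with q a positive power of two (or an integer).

Recurse on prefixes of the 12-edge string Red Blue Red Blue Red Blue Red Blue Blue Blue Red Blue:
step 1: add Red to get R; options L={ (no moves) } R={ 0 } = -1
step 2: add Blue to get RB; options L={ -1 } R={ 0 } = -1/2
step 3: add Red to get RBR; options L={ -1 } R={ -1/2; 0 } = -3/4
step 4: add Blue to get RBRB; options L={ -1; -3/4 } R={ -1/2; 0 } = -5/8
step 5: add Red to get RBRBR; options L={ -1; -3/4 } R={ -5/8; -1/2; 0 } = -11/16
step 6: add Blue to get RBRBRB; options L={ -1; -3/4; -11/16 } R={ -5/8; -1/2; 0 } = -21/32
step 7: add Red to get RBRBRBR; options L={ -1; -3/4; -11/16 } R={ -21/32; -5/8; -1/2; 0 } = -43/64
step 8: add Blue to get RBRBRBRB; options L={ -1; -3/4; -11/16; -43/64 } R={ -21/32; -5/8; -1/2; 0 } = -85/128
step 9: add Blue to get RBRBRBRBB; options L={ -1; -3/4; -11/16; -43/64; -85/128 } R={ -21/32; -5/8; -1/2; 0 } = -169/256
step 10: add Blue to get RBRBRBRBBB; options L={ -1; -3/4; -11/16; -43/64; -85/128; -169/256 } R={ -21/32; -5/8; -1/2; 0 } = -337/512
step 11: add Red to get RBRBRBRBBBR; options L={ -1; -3/4; -11/16; -43/64; -85/128; -169/256 } R={ -337/512; -21/32; -5/8; -1/2; 0 } = -675/1024
step 12: add Blue to get RBRBRBRBBBRB; options L={ -1; -3/4; -11/16; -43/64; -85/128; -169/256; -675/1024 } R={ -337/512; -21/32; -5/8; -1/2; 0 } = -1349/2048

-1349/2048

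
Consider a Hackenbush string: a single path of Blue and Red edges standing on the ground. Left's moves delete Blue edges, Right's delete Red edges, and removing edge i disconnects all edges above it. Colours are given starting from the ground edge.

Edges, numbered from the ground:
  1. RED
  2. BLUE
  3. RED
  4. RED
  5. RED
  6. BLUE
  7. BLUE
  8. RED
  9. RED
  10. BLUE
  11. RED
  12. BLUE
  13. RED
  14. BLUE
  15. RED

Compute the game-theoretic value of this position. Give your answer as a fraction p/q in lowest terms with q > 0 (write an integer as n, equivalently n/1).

-14763/16384

Prefix values for RED BLUE RED RED RED BLUE BLUE RED RED BLUE RED BLUE RED BLUE RED via {L|R} + simplicity:
G_1 [R]  L=[∅]  R=[0]  ⇒ -1
G_2 [RB]  L=[-1]  R=[0]  ⇒ -1/2
G_3 [RBR]  L=[-1]  R=[-1/2,0]  ⇒ -3/4
G_4 [RBRR]  L=[-1]  R=[-3/4,-1/2,0]  ⇒ -7/8
G_5 [RBRRR]  L=[-1]  R=[-7/8,-3/4,-1/2,0]  ⇒ -15/16
G_6 [RBRRRB]  L=[-1,-15/16]  R=[-7/8,-3/4,-1/2,0]  ⇒ -29/32
G_7 [RBRRRBB]  L=[-1,-15/16,-29/32]  R=[-7/8,-3/4,-1/2,0]  ⇒ -57/64
G_8 [RBRRRBBR]  L=[-1,-15/16,-29/32]  R=[-57/64,-7/8,-3/4,-1/2,0]  ⇒ -115/128
G_9 [RBRRRBBRR]  L=[-1,-15/16,-29/32]  R=[-115/128,-57/64,-7/8,-3/4,-1/2,0]  ⇒ -231/256
G_10 [RBRRRBBRRB]  L=[-1,-15/16,-29/32,-231/256]  R=[-115/128,-57/64,-7/8,-3/4,-1/2,0]  ⇒ -461/512
G_11 [RBRRRBBRRBR]  L=[-1,-15/16,-29/32,-231/256]  R=[-461/512,-115/128,-57/64,-7/8,-3/4,-1/2,0]  ⇒ -923/1024
G_12 [RBRRRBBRRBRB]  L=[-1,-15/16,-29/32,-231/256,-923/1024]  R=[-461/512,-115/128,-57/64,-7/8,-3/4,-1/2,0]  ⇒ -1845/2048
G_13 [RBRRRBBRRBRBR]  L=[-1,-15/16,-29/32,-231/256,-923/1024]  R=[-1845/2048,-461/512,-115/128,-57/64,-7/8,-3/4,-1/2,0]  ⇒ -3691/4096
G_14 [RBRRRBBRRBRBRB]  L=[-1,-15/16,-29/32,-231/256,-923/1024,-3691/4096]  R=[-1845/2048,-461/512,-115/128,-57/64,-7/8,-3/4,-1/2,0]  ⇒ -7381/8192
G_15 [RBRRRBBRRBRBRBR]  L=[-1,-15/16,-29/32,-231/256,-923/1024,-3691/4096]  R=[-7381/8192,-1845/2048,-461/512,-115/128,-57/64,-7/8,-3/4,-1/2,0]  ⇒ -14763/16384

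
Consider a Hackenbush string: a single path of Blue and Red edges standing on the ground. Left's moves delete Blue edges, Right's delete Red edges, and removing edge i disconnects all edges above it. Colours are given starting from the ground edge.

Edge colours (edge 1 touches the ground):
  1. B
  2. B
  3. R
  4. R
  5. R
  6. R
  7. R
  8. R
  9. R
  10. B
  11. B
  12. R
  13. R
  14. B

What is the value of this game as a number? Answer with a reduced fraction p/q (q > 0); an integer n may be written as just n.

4147/4096

Prefix values for B B R R R R R R R B B R R B via {L|R} + simplicity:
edge 1 of 14 (B): { 0 | (no moves) } => 1
edge 2 of 14 (B): { 0 1 | (no moves) } => 2
edge 3 of 14 (R): { 0 1 | 2 } => 3/2
edge 4 of 14 (R): { 0 1 | 3/2 2 } => 5/4
edge 5 of 14 (R): { 0 1 | 5/4 3/2 2 } => 9/8
edge 6 of 14 (R): { 0 1 | 9/8 5/4 3/2 2 } => 17/16
edge 7 of 14 (R): { 0 1 | 17/16 9/8 5/4 3/2 2 } => 33/32
edge 8 of 14 (R): { 0 1 | 33/32 17/16 9/8 5/4 3/2 2 } => 65/64
edge 9 of 14 (R): { 0 1 | 65/64 33/32 17/16 9/8 5/4 3/2 2 } => 129/128
edge 10 of 14 (B): { 0 1 129/128 | 65/64 33/32 17/16 9/8 5/4 3/2 2 } => 259/256
edge 11 of 14 (B): { 0 1 129/128 259/256 | 65/64 33/32 17/16 9/8 5/4 3/2 2 } => 519/512
edge 12 of 14 (R): { 0 1 129/128 259/256 | 519/512 65/64 33/32 17/16 9/8 5/4 3/2 2 } => 1037/1024
edge 13 of 14 (R): { 0 1 129/128 259/256 | 1037/1024 519/512 65/64 33/32 17/16 9/8 5/4 3/2 2 } => 2073/2048
edge 14 of 14 (B): { 0 1 129/128 259/256 2073/2048 | 1037/1024 519/512 65/64 33/32 17/16 9/8 5/4 3/2 2 } => 4147/4096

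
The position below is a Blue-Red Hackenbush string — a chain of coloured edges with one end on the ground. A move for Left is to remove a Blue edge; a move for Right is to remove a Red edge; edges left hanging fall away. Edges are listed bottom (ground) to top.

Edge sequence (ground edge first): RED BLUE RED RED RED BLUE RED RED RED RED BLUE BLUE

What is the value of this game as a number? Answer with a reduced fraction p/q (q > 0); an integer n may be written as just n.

-1913/2048

Recurse on prefixes of the 12-edge string RED BLUE RED RED RED BLUE RED RED RED RED BLUE BLUE:
R: Left { none }, Right { 0 } = simplest -1
RB: Left { -1 }, Right { 0 } = simplest -1/2
RBR: Left { -1 }, Right { -1/2; 0 } = simplest -3/4
RBRR: Left { -1 }, Right { -3/4; -1/2; 0 } = simplest -7/8
RBRRR: Left { -1 }, Right { -7/8; -3/4; -1/2; 0 } = simplest -15/16
RBRRRB: Left { -1; -15/16 }, Right { -7/8; -3/4; -1/2; 0 } = simplest -29/32
RBRRRBR: Left { -1; -15/16 }, Right { -29/32; -7/8; -3/4; -1/2; 0 } = simplest -59/64
RBRRRBRR: Left { -1; -15/16 }, Right { -59/64; -29/32; -7/8; -3/4; -1/2; 0 } = simplest -119/128
RBRRRBRRR: Left { -1; -15/16 }, Right { -119/128; -59/64; -29/32; -7/8; -3/4; -1/2; 0 } = simplest -239/256
RBRRRBRRRR: Left { -1; -15/16 }, Right { -239/256; -119/128; -59/64; -29/32; -7/8; -3/4; -1/2; 0 } = simplest -479/512
RBRRRBRRRRB: Left { -1; -15/16; -479/512 }, Right { -239/256; -119/128; -59/64; -29/32; -7/8; -3/4; -1/2; 0 } = simplest -957/1024
RBRRRBRRRRBB: Left { -1; -15/16; -479/512; -957/1024 }, Right { -239/256; -119/128; -59/64; -29/32; -7/8; -3/4; -1/2; 0 } = simplest -1913/2048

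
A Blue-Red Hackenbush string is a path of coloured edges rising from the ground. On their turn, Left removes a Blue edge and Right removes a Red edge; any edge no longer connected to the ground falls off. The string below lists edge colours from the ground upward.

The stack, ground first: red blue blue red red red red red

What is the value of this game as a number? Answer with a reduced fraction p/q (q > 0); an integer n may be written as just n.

-63/128

Build g(s[:k]) for k = 1..8, string s = red blue blue red red red red red.
step 1: add red to get r; options L={ — } R={ 0 } gives -1
step 2: add blue to get rb; options L={ -1 } R={ 0 } gives -1/2
step 3: add blue to get rbb; options L={ -1; -1/2 } R={ 0 } gives -1/4
step 4: add red to get rbbr; options L={ -1; -1/2 } R={ -1/4; 0 } gives -3/8
step 5: add red to get rbbrr; options L={ -1; -1/2 } R={ -3/8; -1/4; 0 } gives -7/16
step 6: add red to get rbbrrr; options L={ -1; -1/2 } R={ -7/16; -3/8; -1/4; 0 } gives -15/32
step 7: add red to get rbbrrrr; options L={ -1; -1/2 } R={ -15/32; -7/16; -3/8; -1/4; 0 } gives -31/64
step 8: add red to get rbbrrrrr; options L={ -1; -1/2 } R={ -31/64; -15/32; -7/16; -3/8; -1/4; 0 } gives -63/128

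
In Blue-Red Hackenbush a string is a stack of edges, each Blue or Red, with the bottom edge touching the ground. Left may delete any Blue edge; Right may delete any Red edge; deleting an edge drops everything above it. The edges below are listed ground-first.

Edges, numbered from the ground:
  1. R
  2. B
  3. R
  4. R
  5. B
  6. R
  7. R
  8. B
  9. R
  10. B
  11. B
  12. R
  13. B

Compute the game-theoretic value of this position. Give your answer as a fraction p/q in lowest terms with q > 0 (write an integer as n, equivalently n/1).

-3493/4096

Prefix values for R B R R B R R B R B B R B via {L|R} + simplicity:
step 1: add R to get R; options L={ none } R={ 0 } ⇒ -1
step 2: add B to get RB; options L={ -1 } R={ 0 } ⇒ -1/2
step 3: add R to get RBR; options L={ -1 } R={ -1/2 0 } ⇒ -3/4
step 4: add R to get RBRR; options L={ -1 } R={ -3/4 -1/2 0 } ⇒ -7/8
step 5: add B to get RBRRB; options L={ -1 -7/8 } R={ -3/4 -1/2 0 } ⇒ -13/16
step 6: add R to get RBRRBR; options L={ -1 -7/8 } R={ -13/16 -3/4 -1/2 0 } ⇒ -27/32
step 7: add R to get RBRRBRR; options L={ -1 -7/8 } R={ -27/32 -13/16 -3/4 -1/2 0 } ⇒ -55/64
step 8: add B to get RBRRBRRB; options L={ -1 -7/8 -55/64 } R={ -27/32 -13/16 -3/4 -1/2 0 } ⇒ -109/128
step 9: add R to get RBRRBRRBR; options L={ -1 -7/8 -55/64 } R={ -109/128 -27/32 -13/16 -3/4 -1/2 0 } ⇒ -219/256
step 10: add B to get RBRRBRRBRB; options L={ -1 -7/8 -55/64 -219/256 } R={ -109/128 -27/32 -13/16 -3/4 -1/2 0 } ⇒ -437/512
step 11: add B to get RBRRBRRBRBB; options L={ -1 -7/8 -55/64 -219/256 -437/512 } R={ -109/128 -27/32 -13/16 -3/4 -1/2 0 } ⇒ -873/1024
step 12: add R to get RBRRBRRBRBBR; options L={ -1 -7/8 -55/64 -219/256 -437/512 } R={ -873/1024 -109/128 -27/32 -13/16 -3/4 -1/2 0 } ⇒ -1747/2048
step 13: add B to get RBRRBRRBRBBRB; options L={ -1 -7/8 -55/64 -219/256 -437/512 -1747/2048 } R={ -873/1024 -109/128 -27/32 -13/16 -3/4 -1/2 0 } ⇒ -3493/4096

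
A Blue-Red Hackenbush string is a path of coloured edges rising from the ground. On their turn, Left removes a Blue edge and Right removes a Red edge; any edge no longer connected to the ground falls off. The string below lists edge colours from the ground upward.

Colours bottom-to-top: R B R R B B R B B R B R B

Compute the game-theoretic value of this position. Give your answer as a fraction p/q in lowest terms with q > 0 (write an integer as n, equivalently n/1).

-3221/4096

v(R) = { none | 0 } ⇒ -1
v(RB) = { -1 | 0 } ⇒ -1/2
v(RBR) = { -1 | -1/2; 0 } ⇒ -3/4
v(RBRR) = { -1 | -3/4; -1/2; 0 } ⇒ -7/8
v(RBRRB) = { -1; -7/8 | -3/4; -1/2; 0 } ⇒ -13/16
v(RBRRBB) = { -1; -7/8; -13/16 | -3/4; -1/2; 0 } ⇒ -25/32
v(RBRRBBR) = { -1; -7/8; -13/16 | -25/32; -3/4; -1/2; 0 } ⇒ -51/64
v(RBRRBBRB) = { -1; -7/8; -13/16; -51/64 | -25/32; -3/4; -1/2; 0 } ⇒ -101/128
v(RBRRBBRBB) = { -1; -7/8; -13/16; -51/64; -101/128 | -25/32; -3/4; -1/2; 0 } ⇒ -201/256
v(RBRRBBRBBR) = { -1; -7/8; -13/16; -51/64; -101/128 | -201/256; -25/32; -3/4; -1/2; 0 } ⇒ -403/512
v(RBRRBBRBBRB) = { -1; -7/8; -13/16; -51/64; -101/128; -403/512 | -201/256; -25/32; -3/4; -1/2; 0 } ⇒ -805/1024
v(RBRRBBRBBRBR) = { -1; -7/8; -13/16; -51/64; -101/128; -403/512 | -805/1024; -201/256; -25/32; -3/4; -1/2; 0 } ⇒ -1611/2048
v(RBRRBBRBBRBRB) = { -1; -7/8; -13/16; -51/64; -101/128; -403/512; -1611/2048 | -805/1024; -201/256; -25/32; -3/4; -1/2; 0 } ⇒ -3221/4096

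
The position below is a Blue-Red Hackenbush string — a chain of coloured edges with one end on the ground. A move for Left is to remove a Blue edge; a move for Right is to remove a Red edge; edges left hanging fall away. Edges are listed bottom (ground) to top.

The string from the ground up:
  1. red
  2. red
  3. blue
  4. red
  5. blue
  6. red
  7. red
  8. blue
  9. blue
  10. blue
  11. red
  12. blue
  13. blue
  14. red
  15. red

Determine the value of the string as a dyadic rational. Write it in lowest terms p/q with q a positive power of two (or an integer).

r: Left { — }, Right { 0 } ⇒ simplest -1
rr: Left { — }, Right { -1, 0 } ⇒ simplest -2
rrb: Left { -2 }, Right { -1, 0 } ⇒ simplest -3/2
rrbr: Left { -2 }, Right { -3/2, -1, 0 } ⇒ simplest -7/4
rrbrb: Left { -2, -7/4 }, Right { -3/2, -1, 0 } ⇒ simplest -13/8
rrbrbr: Left { -2, -7/4 }, Right { -13/8, -3/2, -1, 0 } ⇒ simplest -27/16
rrbrbrr: Left { -2, -7/4 }, Right { -27/16, -13/8, -3/2, -1, 0 } ⇒ simplest -55/32
rrbrbrrb: Left { -2, -7/4, -55/32 }, Right { -27/16, -13/8, -3/2, -1, 0 } ⇒ simplest -109/64
rrbrbrrbb: Left { -2, -7/4, -55/32, -109/64 }, Right { -27/16, -13/8, -3/2, -1, 0 } ⇒ simplest -217/128
rrbrbrrbbb: Left { -2, -7/4, -55/32, -109/64, -217/128 }, Right { -27/16, -13/8, -3/2, -1, 0 } ⇒ simplest -433/256
rrbrbrrbbbr: Left { -2, -7/4, -55/32, -109/64, -217/128 }, Right { -433/256, -27/16, -13/8, -3/2, -1, 0 } ⇒ simplest -867/512
rrbrbrrbbbrb: Left { -2, -7/4, -55/32, -109/64, -217/128, -867/512 }, Right { -433/256, -27/16, -13/8, -3/2, -1, 0 } ⇒ simplest -1733/1024
rrbrbrrbbbrbb: Left { -2, -7/4, -55/32, -109/64, -217/128, -867/512, -1733/1024 }, Right { -433/256, -27/16, -13/8, -3/2, -1, 0 } ⇒ simplest -3465/2048
rrbrbrrbbbrbbr: Left { -2, -7/4, -55/32, -109/64, -217/128, -867/512, -1733/1024 }, Right { -3465/2048, -433/256, -27/16, -13/8, -3/2, -1, 0 } ⇒ simplest -6931/4096
rrbrbrrbbbrbbrr: Left { -2, -7/4, -55/32, -109/64, -217/128, -867/512, -1733/1024 }, Right { -6931/4096, -3465/2048, -433/256, -27/16, -13/8, -3/2, -1, 0 } ⇒ simplest -13863/8192

-13863/8192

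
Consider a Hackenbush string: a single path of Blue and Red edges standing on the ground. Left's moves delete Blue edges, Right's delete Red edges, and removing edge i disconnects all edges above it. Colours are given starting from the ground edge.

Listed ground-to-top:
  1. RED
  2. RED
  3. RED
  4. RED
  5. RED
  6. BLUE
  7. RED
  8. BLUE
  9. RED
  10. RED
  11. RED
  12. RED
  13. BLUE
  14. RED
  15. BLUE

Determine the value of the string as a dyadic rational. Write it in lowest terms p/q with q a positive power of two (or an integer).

Recurse on prefixes of the 15-edge string RED RED RED RED RED BLUE RED BLUE RED RED RED RED BLUE RED BLUE:
step 1: add RED to get R; options L={ ∅ } R={ 0 } = -1
step 2: add RED to get RR; options L={ ∅ } R={ -1; 0 } = -2
step 3: add RED to get RRR; options L={ ∅ } R={ -2; -1; 0 } = -3
step 4: add RED to get RRRR; options L={ ∅ } R={ -3; -2; -1; 0 } = -4
step 5: add RED to get RRRRR; options L={ ∅ } R={ -4; -3; -2; -1; 0 } = -5
step 6: add BLUE to get RRRRRB; options L={ -5 } R={ -4; -3; -2; -1; 0 } = -9/2
step 7: add RED to get RRRRRBR; options L={ -5 } R={ -9/2; -4; -3; -2; -1; 0 } = -19/4
step 8: add BLUE to get RRRRRBRB; options L={ -5; -19/4 } R={ -9/2; -4; -3; -2; -1; 0 } = -37/8
step 9: add RED to get RRRRRBRBR; options L={ -5; -19/4 } R={ -37/8; -9/2; -4; -3; -2; -1; 0 } = -75/16
step 10: add RED to get RRRRRBRBRR; options L={ -5; -19/4 } R={ -75/16; -37/8; -9/2; -4; -3; -2; -1; 0 } = -151/32
step 11: add RED to get RRRRRBRBRRR; options L={ -5; -19/4 } R={ -151/32; -75/16; -37/8; -9/2; -4; -3; -2; -1; 0 } = -303/64
step 12: add RED to get RRRRRBRBRRRR; options L={ -5; -19/4 } R={ -303/64; -151/32; -75/16; -37/8; -9/2; -4; -3; -2; -1; 0 } = -607/128
step 13: add BLUE to get RRRRRBRBRRRRB; options L={ -5; -19/4; -607/128 } R={ -303/64; -151/32; -75/16; -37/8; -9/2; -4; -3; -2; -1; 0 } = -1213/256
step 14: add RED to get RRRRRBRBRRRRBR; options L={ -5; -19/4; -607/128 } R={ -1213/256; -303/64; -151/32; -75/16; -37/8; -9/2; -4; -3; -2; -1; 0 } = -2427/512
step 15: add BLUE to get RRRRRBRBRRRRBRB; options L={ -5; -19/4; -607/128; -2427/512 } R={ -1213/256; -303/64; -151/32; -75/16; -37/8; -9/2; -4; -3; -2; -1; 0 } = -4853/1024

-4853/1024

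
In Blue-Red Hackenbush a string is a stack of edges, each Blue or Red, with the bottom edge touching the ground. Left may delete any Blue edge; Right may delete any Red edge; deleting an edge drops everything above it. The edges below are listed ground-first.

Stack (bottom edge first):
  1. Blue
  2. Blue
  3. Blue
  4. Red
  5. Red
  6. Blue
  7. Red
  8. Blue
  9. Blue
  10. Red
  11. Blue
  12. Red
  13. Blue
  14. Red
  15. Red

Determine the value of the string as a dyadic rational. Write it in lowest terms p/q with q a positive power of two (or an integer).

9641/4096

step 1: add Blue to get B; options L={ 0 } R={ none } ⇒ 1
step 2: add Blue to get BB; options L={ 0 1 } R={ none } ⇒ 2
step 3: add Blue to get BBB; options L={ 0 1 2 } R={ none } ⇒ 3
step 4: add Red to get BBBR; options L={ 0 1 2 } R={ 3 } ⇒ 5/2
step 5: add Red to get BBBRR; options L={ 0 1 2 } R={ 5/2 3 } ⇒ 9/4
step 6: add Blue to get BBBRRB; options L={ 0 1 2 9/4 } R={ 5/2 3 } ⇒ 19/8
step 7: add Red to get BBBRRBR; options L={ 0 1 2 9/4 } R={ 19/8 5/2 3 } ⇒ 37/16
step 8: add Blue to get BBBRRBRB; options L={ 0 1 2 9/4 37/16 } R={ 19/8 5/2 3 } ⇒ 75/32
step 9: add Blue to get BBBRRBRBB; options L={ 0 1 2 9/4 37/16 75/32 } R={ 19/8 5/2 3 } ⇒ 151/64
step 10: add Red to get BBBRRBRBBR; options L={ 0 1 2 9/4 37/16 75/32 } R={ 151/64 19/8 5/2 3 } ⇒ 301/128
step 11: add Blue to get BBBRRBRBBRB; options L={ 0 1 2 9/4 37/16 75/32 301/128 } R={ 151/64 19/8 5/2 3 } ⇒ 603/256
step 12: add Red to get BBBRRBRBBRBR; options L={ 0 1 2 9/4 37/16 75/32 301/128 } R={ 603/256 151/64 19/8 5/2 3 } ⇒ 1205/512
step 13: add Blue to get BBBRRBRBBRBRB; options L={ 0 1 2 9/4 37/16 75/32 301/128 1205/512 } R={ 603/256 151/64 19/8 5/2 3 } ⇒ 2411/1024
step 14: add Red to get BBBRRBRBBRBRBR; options L={ 0 1 2 9/4 37/16 75/32 301/128 1205/512 } R={ 2411/1024 603/256 151/64 19/8 5/2 3 } ⇒ 4821/2048
step 15: add Red to get BBBRRBRBBRBRBRR; options L={ 0 1 2 9/4 37/16 75/32 301/128 1205/512 } R={ 4821/2048 2411/1024 603/256 151/64 19/8 5/2 3 } ⇒ 9641/4096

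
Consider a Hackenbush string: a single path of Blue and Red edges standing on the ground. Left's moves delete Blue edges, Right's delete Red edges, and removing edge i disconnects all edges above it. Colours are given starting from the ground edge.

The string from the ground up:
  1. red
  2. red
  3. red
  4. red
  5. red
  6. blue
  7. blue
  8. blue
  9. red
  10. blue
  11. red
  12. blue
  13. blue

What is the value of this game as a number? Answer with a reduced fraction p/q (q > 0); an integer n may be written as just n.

Recurse on prefixes of the 13-edge string red red red red red blue blue blue red blue red blue blue:
G_1 [r]  L=[(no moves)]  R=[0]  — -1
G_2 [rr]  L=[(no moves)]  R=[-1,0]  — -2
G_3 [rrr]  L=[(no moves)]  R=[-2,-1,0]  — -3
G_4 [rrrr]  L=[(no moves)]  R=[-3,-2,-1,0]  — -4
G_5 [rrrrr]  L=[(no moves)]  R=[-4,-3,-2,-1,0]  — -5
G_6 [rrrrrb]  L=[-5]  R=[-4,-3,-2,-1,0]  — -9/2
G_7 [rrrrrbb]  L=[-5,-9/2]  R=[-4,-3,-2,-1,0]  — -17/4
G_8 [rrrrrbbb]  L=[-5,-9/2,-17/4]  R=[-4,-3,-2,-1,0]  — -33/8
G_9 [rrrrrbbbr]  L=[-5,-9/2,-17/4]  R=[-33/8,-4,-3,-2,-1,0]  — -67/16
G_10 [rrrrrbbbrb]  L=[-5,-9/2,-17/4,-67/16]  R=[-33/8,-4,-3,-2,-1,0]  — -133/32
G_11 [rrrrrbbbrbr]  L=[-5,-9/2,-17/4,-67/16]  R=[-133/32,-33/8,-4,-3,-2,-1,0]  — -267/64
G_12 [rrrrrbbbrbrb]  L=[-5,-9/2,-17/4,-67/16,-267/64]  R=[-133/32,-33/8,-4,-3,-2,-1,0]  — -533/128
G_13 [rrrrrbbbrbrbb]  L=[-5,-9/2,-17/4,-67/16,-267/64,-533/128]  R=[-133/32,-33/8,-4,-3,-2,-1,0]  — -1065/256

-1065/256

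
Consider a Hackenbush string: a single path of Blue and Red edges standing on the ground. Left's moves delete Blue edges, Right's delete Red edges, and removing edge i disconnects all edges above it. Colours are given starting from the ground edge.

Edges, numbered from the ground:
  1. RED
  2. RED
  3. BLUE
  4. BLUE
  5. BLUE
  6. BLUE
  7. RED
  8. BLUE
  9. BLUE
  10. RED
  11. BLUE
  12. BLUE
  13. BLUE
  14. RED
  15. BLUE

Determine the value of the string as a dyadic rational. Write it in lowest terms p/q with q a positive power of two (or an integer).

-8773/8192

step 1: add RED to get R; options L={ — } R={ 0 } ⇒ -1
step 2: add RED to get RR; options L={ — } R={ -1 0 } ⇒ -2
step 3: add BLUE to get RRB; options L={ -2 } R={ -1 0 } ⇒ -3/2
step 4: add BLUE to get RRBB; options L={ -2 -3/2 } R={ -1 0 } ⇒ -5/4
step 5: add BLUE to get RRBBB; options L={ -2 -3/2 -5/4 } R={ -1 0 } ⇒ -9/8
step 6: add BLUE to get RRBBBB; options L={ -2 -3/2 -5/4 -9/8 } R={ -1 0 } ⇒ -17/16
step 7: add RED to get RRBBBBR; options L={ -2 -3/2 -5/4 -9/8 } R={ -17/16 -1 0 } ⇒ -35/32
step 8: add BLUE to get RRBBBBRB; options L={ -2 -3/2 -5/4 -9/8 -35/32 } R={ -17/16 -1 0 } ⇒ -69/64
step 9: add BLUE to get RRBBBBRBB; options L={ -2 -3/2 -5/4 -9/8 -35/32 -69/64 } R={ -17/16 -1 0 } ⇒ -137/128
step 10: add RED to get RRBBBBRBBR; options L={ -2 -3/2 -5/4 -9/8 -35/32 -69/64 } R={ -137/128 -17/16 -1 0 } ⇒ -275/256
step 11: add BLUE to get RRBBBBRBBRB; options L={ -2 -3/2 -5/4 -9/8 -35/32 -69/64 -275/256 } R={ -137/128 -17/16 -1 0 } ⇒ -549/512
step 12: add BLUE to get RRBBBBRBBRBB; options L={ -2 -3/2 -5/4 -9/8 -35/32 -69/64 -275/256 -549/512 } R={ -137/128 -17/16 -1 0 } ⇒ -1097/1024
step 13: add BLUE to get RRBBBBRBBRBBB; options L={ -2 -3/2 -5/4 -9/8 -35/32 -69/64 -275/256 -549/512 -1097/1024 } R={ -137/128 -17/16 -1 0 } ⇒ -2193/2048
step 14: add RED to get RRBBBBRBBRBBBR; options L={ -2 -3/2 -5/4 -9/8 -35/32 -69/64 -275/256 -549/512 -1097/1024 } R={ -2193/2048 -137/128 -17/16 -1 0 } ⇒ -4387/4096
step 15: add BLUE to get RRBBBBRBBRBBBRB; options L={ -2 -3/2 -5/4 -9/8 -35/32 -69/64 -275/256 -549/512 -1097/1024 -4387/4096 } R={ -2193/2048 -137/128 -17/16 -1 0 } ⇒ -8773/8192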